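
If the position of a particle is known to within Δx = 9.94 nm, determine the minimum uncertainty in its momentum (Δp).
5.305 × 10^-27 kg·m/s

Using the Heisenberg uncertainty principle:
ΔxΔp ≥ ℏ/2

The minimum uncertainty in momentum is:
Δp_min = ℏ/(2Δx)
Δp_min = (1.055e-34 J·s) / (2 × 9.940e-09 m)
Δp_min = 5.305e-27 kg·m/s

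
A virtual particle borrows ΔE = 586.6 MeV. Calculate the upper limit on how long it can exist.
5.610 × 10^-25 s

Using the energy-time uncertainty principle:
ΔEΔt ≥ ℏ/2

For a virtual particle borrowing energy ΔE, the maximum lifetime is:
Δt_max = ℏ/(2ΔE)

Converting energy:
ΔE = 586.6 MeV = 9.398e-11 J

Δt_max = (1.055e-34 J·s) / (2 × 9.398e-11 J)
Δt_max = 5.610e-25 s = 5.610 × 10^-25 s

Virtual particles with higher borrowed energy exist for shorter times.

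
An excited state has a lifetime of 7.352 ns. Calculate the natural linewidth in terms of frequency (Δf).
10.824 MHz

Using the energy-time uncertainty principle and E = hf:
ΔEΔt ≥ ℏ/2
hΔf·Δt ≥ ℏ/2

The minimum frequency uncertainty is:
Δf = ℏ/(2hτ) = 1/(4πτ)
Δf = 1/(4π × 7.352e-09 s)
Δf = 1.082e+07 Hz = 10.824 MHz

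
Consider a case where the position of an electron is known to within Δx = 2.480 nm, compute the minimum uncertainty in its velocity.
23.340 km/s

Using the Heisenberg uncertainty principle and Δp = mΔv:
ΔxΔp ≥ ℏ/2
Δx(mΔv) ≥ ℏ/2

The minimum uncertainty in velocity is:
Δv_min = ℏ/(2mΔx)
Δv_min = (1.055e-34 J·s) / (2 × 9.109e-31 kg × 2.480e-09 m)
Δv_min = 2.334e+04 m/s = 23.340 km/s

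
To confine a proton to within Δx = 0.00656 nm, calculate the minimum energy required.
120.544 meV

Localizing a particle requires giving it sufficient momentum uncertainty:

1. From uncertainty principle: Δp ≥ ℏ/(2Δx)
   Δp_min = (1.055e-34 J·s) / (2 × 6.560e-12 m)
   Δp_min = 8.038e-24 kg·m/s

2. This momentum uncertainty corresponds to kinetic energy:
   KE ≈ (Δp)²/(2m) = (8.038e-24)²/(2 × 1.673e-27 kg)
   KE = 1.931e-20 J = 120.544 meV

Tighter localization requires more energy.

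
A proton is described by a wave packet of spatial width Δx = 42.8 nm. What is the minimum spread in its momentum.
1.232 × 10^-27 kg·m/s

For a wave packet, the spatial width Δx and momentum spread Δp are related by the uncertainty principle:
ΔxΔp ≥ ℏ/2

The minimum momentum spread is:
Δp_min = ℏ/(2Δx)
Δp_min = (1.055e-34 J·s) / (2 × 4.280e-08 m)
Δp_min = 1.232e-27 kg·m/s

A wave packet cannot have both a well-defined position and well-defined momentum.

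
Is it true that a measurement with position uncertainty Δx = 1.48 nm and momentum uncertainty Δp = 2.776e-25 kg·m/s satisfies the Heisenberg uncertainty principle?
Yes, it satisfies the uncertainty principle.

Calculate the product ΔxΔp:
ΔxΔp = (1.480e-09 m) × (2.776e-25 kg·m/s)
ΔxΔp = 4.108e-34 J·s

Compare to the minimum allowed value ℏ/2:
ℏ/2 = 5.273e-35 J·s

Since ΔxΔp = 4.108e-34 J·s ≥ 5.273e-35 J·s = ℏ/2,
the measurement satisfies the uncertainty principle.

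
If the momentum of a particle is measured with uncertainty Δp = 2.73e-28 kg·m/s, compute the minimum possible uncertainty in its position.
193.145 nm

Using the Heisenberg uncertainty principle:
ΔxΔp ≥ ℏ/2

The minimum uncertainty in position is:
Δx_min = ℏ/(2Δp)
Δx_min = (1.055e-34 J·s) / (2 × 2.730e-28 kg·m/s)
Δx_min = 1.931e-07 m = 193.145 nm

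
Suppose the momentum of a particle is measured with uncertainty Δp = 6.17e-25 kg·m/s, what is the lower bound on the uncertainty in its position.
85.460 pm

Using the Heisenberg uncertainty principle:
ΔxΔp ≥ ℏ/2

The minimum uncertainty in position is:
Δx_min = ℏ/(2Δp)
Δx_min = (1.055e-34 J·s) / (2 × 6.170e-25 kg·m/s)
Δx_min = 8.546e-11 m = 85.460 pm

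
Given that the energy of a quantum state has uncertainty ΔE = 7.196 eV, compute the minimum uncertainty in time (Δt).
45.735 as

Using the energy-time uncertainty principle:
ΔEΔt ≥ ℏ/2

The minimum uncertainty in time is:
Δt_min = ℏ/(2ΔE)
Δt_min = (1.055e-34 J·s) / (2 × 1.153e-18 J)
Δt_min = 4.573e-17 s = 45.735 as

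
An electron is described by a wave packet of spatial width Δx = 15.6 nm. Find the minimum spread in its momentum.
3.380 × 10^-27 kg·m/s

For a wave packet, the spatial width Δx and momentum spread Δp are related by the uncertainty principle:
ΔxΔp ≥ ℏ/2

The minimum momentum spread is:
Δp_min = ℏ/(2Δx)
Δp_min = (1.055e-34 J·s) / (2 × 1.560e-08 m)
Δp_min = 3.380e-27 kg·m/s

A wave packet cannot have both a well-defined position and well-defined momentum.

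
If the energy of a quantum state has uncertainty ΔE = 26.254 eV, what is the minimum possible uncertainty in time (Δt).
12.535 as

Using the energy-time uncertainty principle:
ΔEΔt ≥ ℏ/2

The minimum uncertainty in time is:
Δt_min = ℏ/(2ΔE)
Δt_min = (1.055e-34 J·s) / (2 × 4.206e-18 J)
Δt_min = 1.254e-17 s = 12.535 as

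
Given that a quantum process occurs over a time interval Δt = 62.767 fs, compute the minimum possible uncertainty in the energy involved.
5.243 meV

Using the energy-time uncertainty principle:
ΔEΔt ≥ ℏ/2

The minimum uncertainty in energy is:
ΔE_min = ℏ/(2Δt)
ΔE_min = (1.055e-34 J·s) / (2 × 6.277e-14 s)
ΔE_min = 8.401e-22 J = 5.243 meV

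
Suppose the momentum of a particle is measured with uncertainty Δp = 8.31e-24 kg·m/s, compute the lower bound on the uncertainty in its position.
6.345 pm

Using the Heisenberg uncertainty principle:
ΔxΔp ≥ ℏ/2

The minimum uncertainty in position is:
Δx_min = ℏ/(2Δp)
Δx_min = (1.055e-34 J·s) / (2 × 8.310e-24 kg·m/s)
Δx_min = 6.345e-12 m = 6.345 pm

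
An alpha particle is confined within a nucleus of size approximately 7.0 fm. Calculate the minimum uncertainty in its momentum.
7.533 × 10^-21 kg·m/s

Using the Heisenberg uncertainty principle:
ΔxΔp ≥ ℏ/2

With Δx ≈ L = 7.000e-15 m (the confinement size):
Δp_min = ℏ/(2Δx)
Δp_min = (1.055e-34 J·s) / (2 × 7.000e-15 m)
Δp_min = 7.533e-21 kg·m/s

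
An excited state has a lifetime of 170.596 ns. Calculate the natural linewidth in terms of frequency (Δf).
466.467 kHz

Using the energy-time uncertainty principle and E = hf:
ΔEΔt ≥ ℏ/2
hΔf·Δt ≥ ℏ/2

The minimum frequency uncertainty is:
Δf = ℏ/(2hτ) = 1/(4πτ)
Δf = 1/(4π × 1.706e-07 s)
Δf = 4.665e+05 Hz = 466.467 kHz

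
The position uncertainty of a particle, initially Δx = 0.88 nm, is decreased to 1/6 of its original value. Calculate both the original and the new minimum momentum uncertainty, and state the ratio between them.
Original Δp_min = 5.992 × 10^-26 kg·m/s; new Δp'_min = 3.595 × 10^-25 kg·m/s; ratio Δp'_min/Δp_min = 6.

From the uncertainty principle ΔxΔp ≥ ℏ/2, the minimum momentum uncertainty is Δp_min = ℏ/(2Δx).

Original (Δx = 0.88 nm = 8.800e-10 m):
Δp_min = (1.055e-34 J·s)/(2 × 8.800e-10 m) = 5.992e-26 kg·m/s

When Δx → (1/6)Δx:
Δp'_min = ℏ/(2 × (1/6)Δx) = 6 × ℏ/(2Δx) = 6 × Δp_min
Δp'_min = 6 × 5.992e-26 kg·m/s = 3.595e-25 kg·m/s

Since Δp_min ∝ 1/Δx, when Δx is decreased to 1/6 of its original value, Δp_min increases to 6 times its original value.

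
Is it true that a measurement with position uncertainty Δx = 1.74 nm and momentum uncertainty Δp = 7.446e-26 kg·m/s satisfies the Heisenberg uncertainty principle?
Yes, it satisfies the uncertainty principle.

Calculate the product ΔxΔp:
ΔxΔp = (1.740e-09 m) × (7.446e-26 kg·m/s)
ΔxΔp = 1.296e-34 J·s

Compare to the minimum allowed value ℏ/2:
ℏ/2 = 5.273e-35 J·s

Since ΔxΔp = 1.296e-34 J·s ≥ 5.273e-35 J·s = ℏ/2,
the measurement satisfies the uncertainty principle.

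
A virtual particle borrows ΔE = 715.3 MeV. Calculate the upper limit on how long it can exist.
4.601 × 10^-25 s

Using the energy-time uncertainty principle:
ΔEΔt ≥ ℏ/2

For a virtual particle borrowing energy ΔE, the maximum lifetime is:
Δt_max = ℏ/(2ΔE)

Converting energy:
ΔE = 715.3 MeV = 1.146e-10 J

Δt_max = (1.055e-34 J·s) / (2 × 1.146e-10 J)
Δt_max = 4.601e-25 s = 4.601 × 10^-25 s

Virtual particles with higher borrowed energy exist for shorter times.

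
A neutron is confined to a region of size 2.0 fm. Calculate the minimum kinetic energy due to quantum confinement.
1.295 MeV

Using the uncertainty principle:

1. Position uncertainty: Δx ≈ 2.000e-15 m
2. Minimum momentum uncertainty: Δp = ℏ/(2Δx) = 2.636e-20 kg·m/s
3. Minimum kinetic energy:
   KE = (Δp)²/(2m) = (2.636e-20)²/(2 × 1.675e-27 kg)
   KE = 2.075e-13 J = 1.295 MeV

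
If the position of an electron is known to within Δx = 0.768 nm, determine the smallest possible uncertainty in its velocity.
75.370 km/s

Using the Heisenberg uncertainty principle and Δp = mΔv:
ΔxΔp ≥ ℏ/2
Δx(mΔv) ≥ ℏ/2

The minimum uncertainty in velocity is:
Δv_min = ℏ/(2mΔx)
Δv_min = (1.055e-34 J·s) / (2 × 9.109e-31 kg × 7.680e-10 m)
Δv_min = 7.537e+04 m/s = 75.370 km/s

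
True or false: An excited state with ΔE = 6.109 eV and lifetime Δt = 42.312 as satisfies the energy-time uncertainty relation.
No, it violates the uncertainty relation.

Calculate the product ΔEΔt:
ΔE = 6.109 eV = 9.788e-19 J
ΔEΔt = (9.788e-19 J) × (4.231e-17 s)
ΔEΔt = 4.141e-35 J·s

Compare to the minimum allowed value ℏ/2:
ℏ/2 = 5.273e-35 J·s

Since ΔEΔt = 4.141e-35 J·s < 5.273e-35 J·s = ℏ/2,
this violates the uncertainty relation.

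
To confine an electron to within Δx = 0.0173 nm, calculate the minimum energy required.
31.825 eV

Localizing a particle requires giving it sufficient momentum uncertainty:

1. From uncertainty principle: Δp ≥ ℏ/(2Δx)
   Δp_min = (1.055e-34 J·s) / (2 × 1.730e-11 m)
   Δp_min = 3.048e-24 kg·m/s

2. This momentum uncertainty corresponds to kinetic energy:
   KE ≈ (Δp)²/(2m) = (3.048e-24)²/(2 × 9.109e-31 kg)
   KE = 5.099e-18 J = 31.825 eV

Tighter localization requires more energy.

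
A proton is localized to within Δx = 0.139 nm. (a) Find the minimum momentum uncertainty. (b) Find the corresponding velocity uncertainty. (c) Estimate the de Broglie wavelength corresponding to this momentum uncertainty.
(a) Δp_min = 3.793 × 10^-25 kg·m/s
(b) Δv_min = 226.795 m/s
(c) λ_dB = 1.747 nm

Step-by-step:

(a) From the uncertainty principle:
Δp_min = ℏ/(2Δx) = (1.055e-34 J·s)/(2 × 1.390e-10 m) = 3.793e-25 kg·m/s

(b) The velocity uncertainty:
Δv = Δp/m = (3.793e-25 kg·m/s)/(1.673e-27 kg) = 2.268e+02 m/s = 226.795 m/s

(c) The de Broglie wavelength for this momentum:
λ = h/p = (6.626e-34 J·s)/(3.793e-25 kg·m/s) = 1.747e-09 m = 1.747 nm

Note: The de Broglie wavelength is comparable to the localization size, as expected from wave-particle duality.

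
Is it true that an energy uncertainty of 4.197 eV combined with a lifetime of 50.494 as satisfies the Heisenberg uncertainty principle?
No, it violates the uncertainty relation.

Calculate the product ΔEΔt:
ΔE = 4.197 eV = 6.724e-19 J
ΔEΔt = (6.724e-19 J) × (5.049e-17 s)
ΔEΔt = 3.395e-35 J·s

Compare to the minimum allowed value ℏ/2:
ℏ/2 = 5.273e-35 J·s

Since ΔEΔt = 3.395e-35 J·s < 5.273e-35 J·s = ℏ/2,
this violates the uncertainty relation.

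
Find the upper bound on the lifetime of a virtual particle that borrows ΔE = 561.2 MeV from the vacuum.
5.864 × 10^-25 s

Using the energy-time uncertainty principle:
ΔEΔt ≥ ℏ/2

For a virtual particle borrowing energy ΔE, the maximum lifetime is:
Δt_max = ℏ/(2ΔE)

Converting energy:
ΔE = 561.2 MeV = 8.991e-11 J

Δt_max = (1.055e-34 J·s) / (2 × 8.991e-11 J)
Δt_max = 5.864e-25 s = 5.864 × 10^-25 s

Virtual particles with higher borrowed energy exist for shorter times.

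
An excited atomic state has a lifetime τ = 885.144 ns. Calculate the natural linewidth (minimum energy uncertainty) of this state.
371.811 peV

Using the energy-time uncertainty principle:
ΔEΔt ≥ ℏ/2

The lifetime τ represents the time uncertainty Δt.
The natural linewidth (minimum energy uncertainty) is:

ΔE = ℏ/(2τ)
ΔE = (1.055e-34 J·s) / (2 × 8.851e-07 s)
ΔE = 5.957e-29 J = 371.811 peV

This natural linewidth limits the precision of spectroscopic measurements.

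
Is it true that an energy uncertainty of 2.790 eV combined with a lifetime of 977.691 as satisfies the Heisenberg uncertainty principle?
Yes, it satisfies the uncertainty relation.

Calculate the product ΔEΔt:
ΔE = 2.790 eV = 4.470e-19 J
ΔEΔt = (4.470e-19 J) × (9.777e-16 s)
ΔEΔt = 4.370e-34 J·s

Compare to the minimum allowed value ℏ/2:
ℏ/2 = 5.273e-35 J·s

Since ΔEΔt = 4.370e-34 J·s ≥ 5.273e-35 J·s = ℏ/2,
this satisfies the uncertainty relation.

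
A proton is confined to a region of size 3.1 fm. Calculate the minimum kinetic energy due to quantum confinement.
539.797 keV

Using the uncertainty principle:

1. Position uncertainty: Δx ≈ 3.100e-15 m
2. Minimum momentum uncertainty: Δp = ℏ/(2Δx) = 1.701e-20 kg·m/s
3. Minimum kinetic energy:
   KE = (Δp)²/(2m) = (1.701e-20)²/(2 × 1.673e-27 kg)
   KE = 8.649e-14 J = 539.797 keV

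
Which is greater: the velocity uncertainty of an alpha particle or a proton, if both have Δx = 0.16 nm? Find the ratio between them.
The proton has the larger minimum velocity uncertainty, by a ratio of 4.0.

For both particles, Δp_min = ℏ/(2Δx) = 3.296e-25 kg·m/s (same for both).

The velocity uncertainty is Δv = Δp/m:
- alpha particle: Δv = 3.296e-25 / 6.645e-27 = 4.960e+01 m/s = 49.597 m/s
- proton: Δv = 3.296e-25 / 1.673e-27 = 1.970e+02 m/s = 197.028 m/s

Ratio: 1.970e+02 / 4.960e+01 = 4.0

The lighter particle has larger velocity uncertainty because Δv ∝ 1/m.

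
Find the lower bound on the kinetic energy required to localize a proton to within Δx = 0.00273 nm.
696.031 meV

Localizing a particle requires giving it sufficient momentum uncertainty:

1. From uncertainty principle: Δp ≥ ℏ/(2Δx)
   Δp_min = (1.055e-34 J·s) / (2 × 2.730e-12 m)
   Δp_min = 1.931e-23 kg·m/s

2. This momentum uncertainty corresponds to kinetic energy:
   KE ≈ (Δp)²/(2m) = (1.931e-23)²/(2 × 1.673e-27 kg)
   KE = 1.115e-19 J = 696.031 meV

Tighter localization requires more energy.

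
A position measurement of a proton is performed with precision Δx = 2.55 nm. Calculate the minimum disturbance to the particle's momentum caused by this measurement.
2.068 × 10^-26 kg·m/s

The uncertainty principle implies that measuring position disturbs momentum:
ΔxΔp ≥ ℏ/2

When we measure position with precision Δx, we necessarily introduce a momentum uncertainty:
Δp ≥ ℏ/(2Δx)
Δp_min = (1.055e-34 J·s) / (2 × 2.550e-09 m)
Δp_min = 2.068e-26 kg·m/s

The more precisely we measure position, the greater the momentum disturbance.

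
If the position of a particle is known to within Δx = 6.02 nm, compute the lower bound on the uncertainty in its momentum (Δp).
8.759 × 10^-27 kg·m/s

Using the Heisenberg uncertainty principle:
ΔxΔp ≥ ℏ/2

The minimum uncertainty in momentum is:
Δp_min = ℏ/(2Δx)
Δp_min = (1.055e-34 J·s) / (2 × 6.020e-09 m)
Δp_min = 8.759e-27 kg·m/s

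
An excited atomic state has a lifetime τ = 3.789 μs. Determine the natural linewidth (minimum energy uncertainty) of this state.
86.858 peV

Using the energy-time uncertainty principle:
ΔEΔt ≥ ℏ/2

The lifetime τ represents the time uncertainty Δt.
The natural linewidth (minimum energy uncertainty) is:

ΔE = ℏ/(2τ)
ΔE = (1.055e-34 J·s) / (2 × 3.789e-06 s)
ΔE = 1.392e-29 J = 86.858 peV

This natural linewidth limits the precision of spectroscopic measurements.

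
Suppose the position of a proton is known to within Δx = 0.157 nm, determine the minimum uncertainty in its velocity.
200.793 m/s

Using the Heisenberg uncertainty principle and Δp = mΔv:
ΔxΔp ≥ ℏ/2
Δx(mΔv) ≥ ℏ/2

The minimum uncertainty in velocity is:
Δv_min = ℏ/(2mΔx)
Δv_min = (1.055e-34 J·s) / (2 × 1.673e-27 kg × 1.570e-10 m)
Δv_min = 2.008e+02 m/s = 200.793 m/s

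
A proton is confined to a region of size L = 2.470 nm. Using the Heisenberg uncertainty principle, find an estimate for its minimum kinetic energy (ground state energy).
850.277 neV

Using the uncertainty principle to estimate ground state energy:

1. The position uncertainty is approximately the confinement size:
   Δx ≈ L = 2.470e-09 m

2. From ΔxΔp ≥ ℏ/2, the minimum momentum uncertainty is:
   Δp ≈ ℏ/(2L) = 2.135e-26 kg·m/s

3. The kinetic energy is approximately:
   KE ≈ (Δp)²/(2m) = (2.135e-26)²/(2 × 1.673e-27 kg)
   KE ≈ 1.362e-25 J = 850.277 neV

This is an order-of-magnitude estimate of the ground state energy.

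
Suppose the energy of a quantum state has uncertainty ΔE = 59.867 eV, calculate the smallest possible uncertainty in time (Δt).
5.497 as

Using the energy-time uncertainty principle:
ΔEΔt ≥ ℏ/2

The minimum uncertainty in time is:
Δt_min = ℏ/(2ΔE)
Δt_min = (1.055e-34 J·s) / (2 × 9.592e-18 J)
Δt_min = 5.497e-18 s = 5.497 as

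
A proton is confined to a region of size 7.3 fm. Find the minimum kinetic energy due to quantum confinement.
97.344 keV

Using the uncertainty principle:

1. Position uncertainty: Δx ≈ 7.300e-15 m
2. Minimum momentum uncertainty: Δp = ℏ/(2Δx) = 7.223e-21 kg·m/s
3. Minimum kinetic energy:
   KE = (Δp)²/(2m) = (7.223e-21)²/(2 × 1.673e-27 kg)
   KE = 1.560e-14 J = 97.344 keV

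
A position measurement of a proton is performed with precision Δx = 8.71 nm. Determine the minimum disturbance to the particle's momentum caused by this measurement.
6.054 × 10^-27 kg·m/s

The uncertainty principle implies that measuring position disturbs momentum:
ΔxΔp ≥ ℏ/2

When we measure position with precision Δx, we necessarily introduce a momentum uncertainty:
Δp ≥ ℏ/(2Δx)
Δp_min = (1.055e-34 J·s) / (2 × 8.710e-09 m)
Δp_min = 6.054e-27 kg·m/s

The more precisely we measure position, the greater the momentum disturbance.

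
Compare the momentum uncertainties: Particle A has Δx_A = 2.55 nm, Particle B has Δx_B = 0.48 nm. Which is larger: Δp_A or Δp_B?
Particle B has the larger minimum momentum uncertainty, by a factor of 5.31.

For each particle, the minimum momentum uncertainty is Δp_min = ℏ/(2Δx):

Particle A: Δp_A = ℏ/(2×2.550e-09 m) = 2.068e-26 kg·m/s
Particle B: Δp_B = ℏ/(2×4.800e-10 m) = 1.099e-25 kg·m/s

Ratio: Δp_B/Δp_A = 5.31

Since Δp_min ∝ 1/Δx, the particle with smaller position uncertainty (B) has larger momentum uncertainty.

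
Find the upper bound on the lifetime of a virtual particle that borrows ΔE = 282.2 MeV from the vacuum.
1.166 ys

Using the energy-time uncertainty principle:
ΔEΔt ≥ ℏ/2

For a virtual particle borrowing energy ΔE, the maximum lifetime is:
Δt_max = ℏ/(2ΔE)

Converting energy:
ΔE = 282.2 MeV = 4.521e-11 J

Δt_max = (1.055e-34 J·s) / (2 × 4.521e-11 J)
Δt_max = 1.166e-24 s = 1.166 ys

Virtual particles with higher borrowed energy exist for shorter times.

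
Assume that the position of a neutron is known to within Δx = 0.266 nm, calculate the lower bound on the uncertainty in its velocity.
118.350 m/s

Using the Heisenberg uncertainty principle and Δp = mΔv:
ΔxΔp ≥ ℏ/2
Δx(mΔv) ≥ ℏ/2

The minimum uncertainty in velocity is:
Δv_min = ℏ/(2mΔx)
Δv_min = (1.055e-34 J·s) / (2 × 1.675e-27 kg × 2.660e-10 m)
Δv_min = 1.184e+02 m/s = 118.350 m/s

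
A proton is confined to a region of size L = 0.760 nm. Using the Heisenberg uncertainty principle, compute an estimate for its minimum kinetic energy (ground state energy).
8.981 μeV

Using the uncertainty principle to estimate ground state energy:

1. The position uncertainty is approximately the confinement size:
   Δx ≈ L = 7.600e-10 m

2. From ΔxΔp ≥ ℏ/2, the minimum momentum uncertainty is:
   Δp ≈ ℏ/(2L) = 6.938e-26 kg·m/s

3. The kinetic energy is approximately:
   KE ≈ (Δp)²/(2m) = (6.938e-26)²/(2 × 1.673e-27 kg)
   KE ≈ 1.439e-24 J = 8.981 μeV

This is an order-of-magnitude estimate of the ground state energy.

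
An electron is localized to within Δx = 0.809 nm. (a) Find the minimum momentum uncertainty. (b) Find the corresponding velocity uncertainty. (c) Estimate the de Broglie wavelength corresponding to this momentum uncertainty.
(a) Δp_min = 6.518 × 10^-26 kg·m/s
(b) Δv_min = 71.550 km/s
(c) λ_dB = 10.166 nm

Step-by-step:

(a) From the uncertainty principle:
Δp_min = ℏ/(2Δx) = (1.055e-34 J·s)/(2 × 8.090e-10 m) = 6.518e-26 kg·m/s

(b) The velocity uncertainty:
Δv = Δp/m = (6.518e-26 kg·m/s)/(9.109e-31 kg) = 7.155e+04 m/s = 71.550 km/s

(c) The de Broglie wavelength for this momentum:
λ = h/p = (6.626e-34 J·s)/(6.518e-26 kg·m/s) = 1.017e-08 m = 10.166 nm

Note: The de Broglie wavelength is comparable to the localization size, as expected from wave-particle duality.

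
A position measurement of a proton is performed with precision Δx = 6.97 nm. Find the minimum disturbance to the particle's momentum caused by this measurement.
7.565 × 10^-27 kg·m/s

The uncertainty principle implies that measuring position disturbs momentum:
ΔxΔp ≥ ℏ/2

When we measure position with precision Δx, we necessarily introduce a momentum uncertainty:
Δp ≥ ℏ/(2Δx)
Δp_min = (1.055e-34 J·s) / (2 × 6.970e-09 m)
Δp_min = 7.565e-27 kg·m/s

The more precisely we measure position, the greater the momentum disturbance.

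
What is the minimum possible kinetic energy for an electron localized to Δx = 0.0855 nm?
1.303 eV

Localizing a particle requires giving it sufficient momentum uncertainty:

1. From uncertainty principle: Δp ≥ ℏ/(2Δx)
   Δp_min = (1.055e-34 J·s) / (2 × 8.550e-11 m)
   Δp_min = 6.167e-25 kg·m/s

2. This momentum uncertainty corresponds to kinetic energy:
   KE ≈ (Δp)²/(2m) = (6.167e-25)²/(2 × 9.109e-31 kg)
   KE = 2.088e-19 J = 1.303 eV

Tighter localization requires more energy.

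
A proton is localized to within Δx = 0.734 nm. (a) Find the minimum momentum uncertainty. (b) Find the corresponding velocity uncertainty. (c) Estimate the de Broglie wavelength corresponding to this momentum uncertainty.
(a) Δp_min = 7.184 × 10^-26 kg·m/s
(b) Δv_min = 42.949 m/s
(c) λ_dB = 9.224 nm

Step-by-step:

(a) From the uncertainty principle:
Δp_min = ℏ/(2Δx) = (1.055e-34 J·s)/(2 × 7.340e-10 m) = 7.184e-26 kg·m/s

(b) The velocity uncertainty:
Δv = Δp/m = (7.184e-26 kg·m/s)/(1.673e-27 kg) = 4.295e+01 m/s = 42.949 m/s

(c) The de Broglie wavelength for this momentum:
λ = h/p = (6.626e-34 J·s)/(7.184e-26 kg·m/s) = 9.224e-09 m = 9.224 nm

Note: The de Broglie wavelength is comparable to the localization size, as expected from wave-particle duality.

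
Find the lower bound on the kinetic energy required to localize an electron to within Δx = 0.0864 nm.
1.276 eV

Localizing a particle requires giving it sufficient momentum uncertainty:

1. From uncertainty principle: Δp ≥ ℏ/(2Δx)
   Δp_min = (1.055e-34 J·s) / (2 × 8.640e-11 m)
   Δp_min = 6.103e-25 kg·m/s

2. This momentum uncertainty corresponds to kinetic energy:
   KE ≈ (Δp)²/(2m) = (6.103e-25)²/(2 × 9.109e-31 kg)
   KE = 2.044e-19 J = 1.276 eV

Tighter localization requires more energy.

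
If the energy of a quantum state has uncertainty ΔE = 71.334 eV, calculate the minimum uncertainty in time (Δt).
4.614 as

Using the energy-time uncertainty principle:
ΔEΔt ≥ ℏ/2

The minimum uncertainty in time is:
Δt_min = ℏ/(2ΔE)
Δt_min = (1.055e-34 J·s) / (2 × 1.143e-17 J)
Δt_min = 4.614e-18 s = 4.614 as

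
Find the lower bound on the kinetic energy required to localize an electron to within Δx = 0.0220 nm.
19.680 eV

Localizing a particle requires giving it sufficient momentum uncertainty:

1. From uncertainty principle: Δp ≥ ℏ/(2Δx)
   Δp_min = (1.055e-34 J·s) / (2 × 2.200e-11 m)
   Δp_min = 2.397e-24 kg·m/s

2. This momentum uncertainty corresponds to kinetic energy:
   KE ≈ (Δp)²/(2m) = (2.397e-24)²/(2 × 9.109e-31 kg)
   KE = 3.153e-18 J = 19.680 eV

Tighter localization requires more energy.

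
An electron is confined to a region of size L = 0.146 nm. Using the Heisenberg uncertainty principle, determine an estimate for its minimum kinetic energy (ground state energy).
446.845 meV

Using the uncertainty principle to estimate ground state energy:

1. The position uncertainty is approximately the confinement size:
   Δx ≈ L = 1.460e-10 m

2. From ΔxΔp ≥ ℏ/2, the minimum momentum uncertainty is:
   Δp ≈ ℏ/(2L) = 3.612e-25 kg·m/s

3. The kinetic energy is approximately:
   KE ≈ (Δp)²/(2m) = (3.612e-25)²/(2 × 9.109e-31 kg)
   KE ≈ 7.159e-20 J = 446.845 meV

This is an order-of-magnitude estimate of the ground state energy.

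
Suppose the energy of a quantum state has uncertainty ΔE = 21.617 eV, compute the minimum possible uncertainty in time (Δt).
15.224 as

Using the energy-time uncertainty principle:
ΔEΔt ≥ ℏ/2

The minimum uncertainty in time is:
Δt_min = ℏ/(2ΔE)
Δt_min = (1.055e-34 J·s) / (2 × 3.463e-18 J)
Δt_min = 1.522e-17 s = 15.224 as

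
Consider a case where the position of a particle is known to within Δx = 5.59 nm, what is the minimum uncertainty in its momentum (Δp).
9.433 × 10^-27 kg·m/s

Using the Heisenberg uncertainty principle:
ΔxΔp ≥ ℏ/2

The minimum uncertainty in momentum is:
Δp_min = ℏ/(2Δx)
Δp_min = (1.055e-34 J·s) / (2 × 5.590e-09 m)
Δp_min = 9.433e-27 kg·m/s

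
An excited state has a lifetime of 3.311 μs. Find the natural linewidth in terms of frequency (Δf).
24.034 kHz

Using the energy-time uncertainty principle and E = hf:
ΔEΔt ≥ ℏ/2
hΔf·Δt ≥ ℏ/2

The minimum frequency uncertainty is:
Δf = ℏ/(2hτ) = 1/(4πτ)
Δf = 1/(4π × 3.311e-06 s)
Δf = 2.403e+04 Hz = 24.034 kHz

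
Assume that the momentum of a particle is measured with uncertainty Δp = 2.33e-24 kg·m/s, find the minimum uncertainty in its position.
22.630 pm

Using the Heisenberg uncertainty principle:
ΔxΔp ≥ ℏ/2

The minimum uncertainty in position is:
Δx_min = ℏ/(2Δp)
Δx_min = (1.055e-34 J·s) / (2 × 2.330e-24 kg·m/s)
Δx_min = 2.263e-11 m = 22.630 pm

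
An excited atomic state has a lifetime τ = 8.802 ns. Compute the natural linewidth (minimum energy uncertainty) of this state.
37.390 neV

Using the energy-time uncertainty principle:
ΔEΔt ≥ ℏ/2

The lifetime τ represents the time uncertainty Δt.
The natural linewidth (minimum energy uncertainty) is:

ΔE = ℏ/(2τ)
ΔE = (1.055e-34 J·s) / (2 × 8.802e-09 s)
ΔE = 5.991e-27 J = 37.390 neV

This natural linewidth limits the precision of spectroscopic measurements.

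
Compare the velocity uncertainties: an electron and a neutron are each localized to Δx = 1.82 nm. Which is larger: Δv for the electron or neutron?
The electron has the larger minimum velocity uncertainty, by a ratio of 1838.7.

For both particles, Δp_min = ℏ/(2Δx) = 2.897e-26 kg·m/s (same for both).

The velocity uncertainty is Δv = Δp/m:
- electron: Δv = 2.897e-26 / 9.109e-31 = 3.180e+04 m/s = 31.804 km/s
- neutron: Δv = 2.897e-26 / 1.675e-27 = 1.730e+01 m/s = 17.297 m/s

Ratio: 3.180e+04 / 1.730e+01 = 1838.7

The lighter particle has larger velocity uncertainty because Δv ∝ 1/m.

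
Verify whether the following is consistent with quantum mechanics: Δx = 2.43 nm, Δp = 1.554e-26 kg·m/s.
No, it violates the uncertainty principle (impossible measurement).

Calculate the product ΔxΔp:
ΔxΔp = (2.430e-09 m) × (1.554e-26 kg·m/s)
ΔxΔp = 3.776e-35 J·s

Compare to the minimum allowed value ℏ/2:
ℏ/2 = 5.273e-35 J·s

Since ΔxΔp = 3.776e-35 J·s < 5.273e-35 J·s = ℏ/2,
the measurement violates the uncertainty principle.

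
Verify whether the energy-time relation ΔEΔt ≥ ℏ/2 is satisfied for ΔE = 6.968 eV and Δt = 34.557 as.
No, it violates the uncertainty relation.

Calculate the product ΔEΔt:
ΔE = 6.968 eV = 1.116e-18 J
ΔEΔt = (1.116e-18 J) × (3.456e-17 s)
ΔEΔt = 3.858e-35 J·s

Compare to the minimum allowed value ℏ/2:
ℏ/2 = 5.273e-35 J·s

Since ΔEΔt = 3.858e-35 J·s < 5.273e-35 J·s = ℏ/2,
this violates the uncertainty relation.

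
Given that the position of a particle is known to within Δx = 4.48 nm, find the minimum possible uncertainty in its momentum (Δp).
1.177 × 10^-26 kg·m/s

Using the Heisenberg uncertainty principle:
ΔxΔp ≥ ℏ/2

The minimum uncertainty in momentum is:
Δp_min = ℏ/(2Δx)
Δp_min = (1.055e-34 J·s) / (2 × 4.480e-09 m)
Δp_min = 1.177e-26 kg·m/s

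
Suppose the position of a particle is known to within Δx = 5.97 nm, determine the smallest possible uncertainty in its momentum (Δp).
8.832 × 10^-27 kg·m/s

Using the Heisenberg uncertainty principle:
ΔxΔp ≥ ℏ/2

The minimum uncertainty in momentum is:
Δp_min = ℏ/(2Δx)
Δp_min = (1.055e-34 J·s) / (2 × 5.970e-09 m)
Δp_min = 8.832e-27 kg·m/s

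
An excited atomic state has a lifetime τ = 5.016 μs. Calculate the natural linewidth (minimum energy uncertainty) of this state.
65.611 peV

Using the energy-time uncertainty principle:
ΔEΔt ≥ ℏ/2

The lifetime τ represents the time uncertainty Δt.
The natural linewidth (minimum energy uncertainty) is:

ΔE = ℏ/(2τ)
ΔE = (1.055e-34 J·s) / (2 × 5.016e-06 s)
ΔE = 1.051e-29 J = 65.611 peV

This natural linewidth limits the precision of spectroscopic measurements.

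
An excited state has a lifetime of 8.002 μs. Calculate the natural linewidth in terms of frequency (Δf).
9.945 kHz

Using the energy-time uncertainty principle and E = hf:
ΔEΔt ≥ ℏ/2
hΔf·Δt ≥ ℏ/2

The minimum frequency uncertainty is:
Δf = ℏ/(2hτ) = 1/(4πτ)
Δf = 1/(4π × 8.002e-06 s)
Δf = 9.945e+03 Hz = 9.945 kHz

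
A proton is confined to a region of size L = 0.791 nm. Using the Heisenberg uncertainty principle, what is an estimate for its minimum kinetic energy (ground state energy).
8.291 μeV

Using the uncertainty principle to estimate ground state energy:

1. The position uncertainty is approximately the confinement size:
   Δx ≈ L = 7.910e-10 m

2. From ΔxΔp ≥ ℏ/2, the minimum momentum uncertainty is:
   Δp ≈ ℏ/(2L) = 6.666e-26 kg·m/s

3. The kinetic energy is approximately:
   KE ≈ (Δp)²/(2m) = (6.666e-26)²/(2 × 1.673e-27 kg)
   KE ≈ 1.328e-24 J = 8.291 μeV

This is an order-of-magnitude estimate of the ground state energy.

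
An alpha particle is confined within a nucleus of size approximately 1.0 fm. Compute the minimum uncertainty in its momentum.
5.273 × 10^-20 kg·m/s

Using the Heisenberg uncertainty principle:
ΔxΔp ≥ ℏ/2

With Δx ≈ L = 1.000e-15 m (the confinement size):
Δp_min = ℏ/(2Δx)
Δp_min = (1.055e-34 J·s) / (2 × 1.000e-15 m)
Δp_min = 5.273e-20 kg·m/s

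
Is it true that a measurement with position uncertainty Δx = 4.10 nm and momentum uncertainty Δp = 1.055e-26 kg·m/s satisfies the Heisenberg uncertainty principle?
No, it violates the uncertainty principle (impossible measurement).

Calculate the product ΔxΔp:
ΔxΔp = (4.100e-09 m) × (1.055e-26 kg·m/s)
ΔxΔp = 4.325e-35 J·s

Compare to the minimum allowed value ℏ/2:
ℏ/2 = 5.273e-35 J·s

Since ΔxΔp = 4.325e-35 J·s < 5.273e-35 J·s = ℏ/2,
the measurement violates the uncertainty principle.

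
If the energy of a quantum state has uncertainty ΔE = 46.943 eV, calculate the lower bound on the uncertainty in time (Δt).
7.011 as

Using the energy-time uncertainty principle:
ΔEΔt ≥ ℏ/2

The minimum uncertainty in time is:
Δt_min = ℏ/(2ΔE)
Δt_min = (1.055e-34 J·s) / (2 × 7.521e-18 J)
Δt_min = 7.011e-18 s = 7.011 as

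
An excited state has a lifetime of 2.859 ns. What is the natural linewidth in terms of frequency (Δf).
27.834 MHz

Using the energy-time uncertainty principle and E = hf:
ΔEΔt ≥ ℏ/2
hΔf·Δt ≥ ℏ/2

The minimum frequency uncertainty is:
Δf = ℏ/(2hτ) = 1/(4πτ)
Δf = 1/(4π × 2.859e-09 s)
Δf = 2.783e+07 Hz = 27.834 MHz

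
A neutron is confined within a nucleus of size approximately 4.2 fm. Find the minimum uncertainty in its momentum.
1.255 × 10^-20 kg·m/s

Using the Heisenberg uncertainty principle:
ΔxΔp ≥ ℏ/2

With Δx ≈ L = 4.200e-15 m (the confinement size):
Δp_min = ℏ/(2Δx)
Δp_min = (1.055e-34 J·s) / (2 × 4.200e-15 m)
Δp_min = 1.255e-20 kg·m/s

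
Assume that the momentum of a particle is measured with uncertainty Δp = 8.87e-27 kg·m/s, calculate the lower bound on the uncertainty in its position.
5.945 nm

Using the Heisenberg uncertainty principle:
ΔxΔp ≥ ℏ/2

The minimum uncertainty in position is:
Δx_min = ℏ/(2Δp)
Δx_min = (1.055e-34 J·s) / (2 × 8.870e-27 kg·m/s)
Δx_min = 5.945e-09 m = 5.945 nm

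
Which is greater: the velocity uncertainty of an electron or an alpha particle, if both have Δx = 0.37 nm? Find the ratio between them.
The electron has the larger minimum velocity uncertainty, by a ratio of 7294.3.

For both particles, Δp_min = ℏ/(2Δx) = 1.425e-25 kg·m/s (same for both).

The velocity uncertainty is Δv = Δp/m:
- electron: Δv = 1.425e-25 / 9.109e-31 = 1.564e+05 m/s = 156.443 km/s
- alpha particle: Δv = 1.425e-25 / 6.645e-27 = 2.145e+01 m/s = 21.447 m/s

Ratio: 1.564e+05 / 2.145e+01 = 7294.3

The lighter particle has larger velocity uncertainty because Δv ∝ 1/m.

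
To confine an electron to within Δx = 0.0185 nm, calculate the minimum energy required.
27.830 eV

Localizing a particle requires giving it sufficient momentum uncertainty:

1. From uncertainty principle: Δp ≥ ℏ/(2Δx)
   Δp_min = (1.055e-34 J·s) / (2 × 1.850e-11 m)
   Δp_min = 2.850e-24 kg·m/s

2. This momentum uncertainty corresponds to kinetic energy:
   KE ≈ (Δp)²/(2m) = (2.850e-24)²/(2 × 9.109e-31 kg)
   KE = 4.459e-18 J = 27.830 eV

Tighter localization requires more energy.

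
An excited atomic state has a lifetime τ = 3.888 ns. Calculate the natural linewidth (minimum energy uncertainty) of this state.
84.647 neV

Using the energy-time uncertainty principle:
ΔEΔt ≥ ℏ/2

The lifetime τ represents the time uncertainty Δt.
The natural linewidth (minimum energy uncertainty) is:

ΔE = ℏ/(2τ)
ΔE = (1.055e-34 J·s) / (2 × 3.888e-09 s)
ΔE = 1.356e-26 J = 84.647 neV

This natural linewidth limits the precision of spectroscopic measurements.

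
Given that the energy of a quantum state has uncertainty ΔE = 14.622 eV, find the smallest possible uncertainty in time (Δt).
22.508 as

Using the energy-time uncertainty principle:
ΔEΔt ≥ ℏ/2

The minimum uncertainty in time is:
Δt_min = ℏ/(2ΔE)
Δt_min = (1.055e-34 J·s) / (2 × 2.343e-18 J)
Δt_min = 2.251e-17 s = 22.508 as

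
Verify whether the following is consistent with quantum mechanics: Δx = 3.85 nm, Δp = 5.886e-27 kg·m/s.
No, it violates the uncertainty principle (impossible measurement).

Calculate the product ΔxΔp:
ΔxΔp = (3.850e-09 m) × (5.886e-27 kg·m/s)
ΔxΔp = 2.266e-35 J·s

Compare to the minimum allowed value ℏ/2:
ℏ/2 = 5.273e-35 J·s

Since ΔxΔp = 2.266e-35 J·s < 5.273e-35 J·s = ℏ/2,
the measurement violates the uncertainty principle.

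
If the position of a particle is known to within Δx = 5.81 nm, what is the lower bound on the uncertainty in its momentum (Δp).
9.075 × 10^-27 kg·m/s

Using the Heisenberg uncertainty principle:
ΔxΔp ≥ ℏ/2

The minimum uncertainty in momentum is:
Δp_min = ℏ/(2Δx)
Δp_min = (1.055e-34 J·s) / (2 × 5.810e-09 m)
Δp_min = 9.075e-27 kg·m/s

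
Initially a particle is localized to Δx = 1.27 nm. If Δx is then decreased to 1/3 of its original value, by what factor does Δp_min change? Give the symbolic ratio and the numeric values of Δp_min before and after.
Original Δp_min = 4.152 × 10^-26 kg·m/s; new Δp'_min = 1.246 × 10^-25 kg·m/s; ratio Δp'_min/Δp_min = 3.

From the uncertainty principle ΔxΔp ≥ ℏ/2, the minimum momentum uncertainty is Δp_min = ℏ/(2Δx).

Original (Δx = 1.27 nm = 1.270e-09 m):
Δp_min = (1.055e-34 J·s)/(2 × 1.270e-09 m) = 4.152e-26 kg·m/s

When Δx → (1/3)Δx:
Δp'_min = ℏ/(2 × (1/3)Δx) = 3 × ℏ/(2Δx) = 3 × Δp_min
Δp'_min = 3 × 4.152e-26 kg·m/s = 1.246e-25 kg·m/s

Since Δp_min ∝ 1/Δx, when Δx is decreased to 1/3 of its original value, Δp_min increases to 3 times its original value.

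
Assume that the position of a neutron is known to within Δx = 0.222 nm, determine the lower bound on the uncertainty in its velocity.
141.807 m/s

Using the Heisenberg uncertainty principle and Δp = mΔv:
ΔxΔp ≥ ℏ/2
Δx(mΔv) ≥ ℏ/2

The minimum uncertainty in velocity is:
Δv_min = ℏ/(2mΔx)
Δv_min = (1.055e-34 J·s) / (2 × 1.675e-27 kg × 2.220e-10 m)
Δv_min = 1.418e+02 m/s = 141.807 m/s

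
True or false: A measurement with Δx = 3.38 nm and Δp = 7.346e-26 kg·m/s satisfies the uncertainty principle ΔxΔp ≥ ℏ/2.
Yes, it satisfies the uncertainty principle.

Calculate the product ΔxΔp:
ΔxΔp = (3.380e-09 m) × (7.346e-26 kg·m/s)
ΔxΔp = 2.483e-34 J·s

Compare to the minimum allowed value ℏ/2:
ℏ/2 = 5.273e-35 J·s

Since ΔxΔp = 2.483e-34 J·s ≥ 5.273e-35 J·s = ℏ/2,
the measurement satisfies the uncertainty principle.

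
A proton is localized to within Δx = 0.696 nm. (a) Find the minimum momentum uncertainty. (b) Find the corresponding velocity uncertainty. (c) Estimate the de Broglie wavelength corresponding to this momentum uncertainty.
(a) Δp_min = 7.576 × 10^-26 kg·m/s
(b) Δv_min = 45.294 m/s
(c) λ_dB = 8.746 nm

Step-by-step:

(a) From the uncertainty principle:
Δp_min = ℏ/(2Δx) = (1.055e-34 J·s)/(2 × 6.960e-10 m) = 7.576e-26 kg·m/s

(b) The velocity uncertainty:
Δv = Δp/m = (7.576e-26 kg·m/s)/(1.673e-27 kg) = 4.529e+01 m/s = 45.294 m/s

(c) The de Broglie wavelength for this momentum:
λ = h/p = (6.626e-34 J·s)/(7.576e-26 kg·m/s) = 8.746e-09 m = 8.746 nm

Note: The de Broglie wavelength is comparable to the localization size, as expected from wave-particle duality.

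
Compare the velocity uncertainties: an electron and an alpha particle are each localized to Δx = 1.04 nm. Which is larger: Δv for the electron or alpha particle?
The electron has the larger minimum velocity uncertainty, by a ratio of 7294.3.

For both particles, Δp_min = ℏ/(2Δx) = 5.070e-26 kg·m/s (same for both).

The velocity uncertainty is Δv = Δp/m:
- electron: Δv = 5.070e-26 / 9.109e-31 = 5.566e+04 m/s = 55.658 km/s
- alpha particle: Δv = 5.070e-26 / 6.645e-27 = 7.630e+00 m/s = 7.630 m/s

Ratio: 5.566e+04 / 7.630e+00 = 7294.3

The lighter particle has larger velocity uncertainty because Δv ∝ 1/m.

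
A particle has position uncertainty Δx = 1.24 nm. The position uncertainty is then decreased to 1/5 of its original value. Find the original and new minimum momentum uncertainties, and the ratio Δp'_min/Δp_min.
Original Δp_min = 4.252 × 10^-26 kg·m/s; new Δp'_min = 2.126 × 10^-25 kg·m/s; ratio Δp'_min/Δp_min = 5.

From the uncertainty principle ΔxΔp ≥ ℏ/2, the minimum momentum uncertainty is Δp_min = ℏ/(2Δx).

Original (Δx = 1.24 nm = 1.240e-09 m):
Δp_min = (1.055e-34 J·s)/(2 × 1.240e-09 m) = 4.252e-26 kg·m/s

When Δx → (1/5)Δx:
Δp'_min = ℏ/(2 × (1/5)Δx) = 5 × ℏ/(2Δx) = 5 × Δp_min
Δp'_min = 5 × 4.252e-26 kg·m/s = 2.126e-25 kg·m/s

Since Δp_min ∝ 1/Δx, when Δx is decreased to 1/5 of its original value, Δp_min increases to 5 times its original value.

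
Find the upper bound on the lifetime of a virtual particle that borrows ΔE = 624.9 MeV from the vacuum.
5.267 × 10^-25 s

Using the energy-time uncertainty principle:
ΔEΔt ≥ ℏ/2

For a virtual particle borrowing energy ΔE, the maximum lifetime is:
Δt_max = ℏ/(2ΔE)

Converting energy:
ΔE = 624.9 MeV = 1.001e-10 J

Δt_max = (1.055e-34 J·s) / (2 × 1.001e-10 J)
Δt_max = 5.267e-25 s = 5.267 × 10^-25 s

Virtual particles with higher borrowed energy exist for shorter times.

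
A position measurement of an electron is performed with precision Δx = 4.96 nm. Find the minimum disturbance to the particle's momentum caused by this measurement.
1.063 × 10^-26 kg·m/s

The uncertainty principle implies that measuring position disturbs momentum:
ΔxΔp ≥ ℏ/2

When we measure position with precision Δx, we necessarily introduce a momentum uncertainty:
Δp ≥ ℏ/(2Δx)
Δp_min = (1.055e-34 J·s) / (2 × 4.960e-09 m)
Δp_min = 1.063e-26 kg·m/s

The more precisely we measure position, the greater the momentum disturbance.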